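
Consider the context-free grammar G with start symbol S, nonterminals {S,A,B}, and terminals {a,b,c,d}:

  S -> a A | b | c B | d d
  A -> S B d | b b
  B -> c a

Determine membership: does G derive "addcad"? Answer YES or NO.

CNF form of G:
  S -> T0 T0 | T2 B | T3 A | b
  A -> S X4 | T1 T1
  B -> T2 T3
  T0 -> d
  T1 -> b
  T2 -> c
  T3 -> a
  X4 -> B T0

CYK table (by increasing span):
  cell(0,0) a: {T3}  orig:{}
  cell(1,1) d: {T0}  orig:{}
  cell(2,2) d: {T0}  orig:{}
  cell(3,3) c: {T2}  orig:{}
  cell(4,4) a: {T3}  orig:{}
  cell(5,5) d: {T0}  orig:{}
  cell(0,1) ad: ∅
  cell(1,2) dd: {S}
  cell(2,3) dc: ∅
  cell(3,4) ca: {B}
  cell(4,5) ad: ∅
  cell(0,2) add: ∅
  cell(1,3) ddc: ∅
  cell(2,4) dca: ∅
  cell(3,5) cad: {X4}  orig:{}
  cell(0,3) addc: ∅
  cell(1,4) ddca: ∅
  cell(2,5) dcad: ∅
  cell(0,4) addca: ∅
  cell(1,5) ddcad: {A}
  cell(0,5) addcad: {S}

S ∈ T[0,5] ⇒ YES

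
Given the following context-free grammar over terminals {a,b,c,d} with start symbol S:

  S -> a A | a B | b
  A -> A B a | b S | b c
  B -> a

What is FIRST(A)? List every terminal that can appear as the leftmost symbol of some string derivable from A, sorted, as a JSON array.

FIRST sets, iterate to fixpoint:
round 1:
  A via A→b S: +{b}
  B via B→a: +{a}
  S via S→a A: +{a}
  S via S→b: +{b}
  FIRST(S)={a,b}  FIRST(A)={b}  FIRST(B)={a}
round 2: (stable)
  FIRST(S)={a,b}  FIRST(A)={b}  FIRST(B)={a}

FIRST(A) = ["b"]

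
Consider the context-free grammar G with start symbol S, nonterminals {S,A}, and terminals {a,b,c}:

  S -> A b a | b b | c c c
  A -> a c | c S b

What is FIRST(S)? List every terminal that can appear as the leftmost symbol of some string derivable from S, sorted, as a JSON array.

Compute FIRST by fixpoint:
iter 1:
  A via A→a c: +{a}
  A via A→c S b: +{c}
  S via S→A b a: +{a,c}
  S via S→b b: +{b}
  FIRST[S]={a,b,c}  FIRST[A]={a,c}
iter 2: (stable)
  FIRST[S]={a,b,c}  FIRST[A]={a,c}

FIRST(S) = ["a", "b", "c"]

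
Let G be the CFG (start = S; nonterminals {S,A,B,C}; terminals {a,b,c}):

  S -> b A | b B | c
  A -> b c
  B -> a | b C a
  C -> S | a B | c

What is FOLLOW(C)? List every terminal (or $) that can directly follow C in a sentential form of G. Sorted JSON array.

Compute FIRST by fixpoint:
[1]
  A via A→b c: +{b}
  B via B→a: +{a}
  B via B→b C a: +{b}
  C via C→a B: +{a}
  C via C→c: +{c}
  S via S→b A: +{b}
  S via S→c: +{c}
  FIRST(S)={b,c}  FIRST(A)={b}  FIRST(B)={a,b}  FIRST(C)={a,c}
[2]
  C via C→S: +{b}
  FIRST(S)={b,c}  FIRST(A)={b}  FIRST(B)={a,b}  FIRST(C)={a,b,c}
[3] done
  FIRST(S)={b,c}  FIRST(A)={b}  FIRST(B)={a,b}  FIRST(C)={a,b,c}

FOLLOW iteration:
seed FOLLOW(S) with $
pass 1:
  B→b C a: FOLLOW(C) ⊇ FIRST(a) = {a}; new: +{a}
  C→S: FOLLOW(S) ⊇ FOLLOW(C) ⊇ {a}; new: +{a}
  C→a B: FOLLOW(B) ⊇ FOLLOW(C) ⊇ {a}; new: +{a}
  S→b A: FOLLOW(A) ⊇ FOLLOW(S) ⊇ {$,a}; new: +{$,a}
  S→b B: FOLLOW(B) ⊇ FOLLOW(S) ⊇ {$,a}; new: +{$}
  S: {$,a}  A: {$,a}  B: {$,a}  C: {a}
pass 2: (stable)
  S: {$,a}  A: {$,a}  B: {$,a}  C: {a}

FOLLOW(C) = ["a"]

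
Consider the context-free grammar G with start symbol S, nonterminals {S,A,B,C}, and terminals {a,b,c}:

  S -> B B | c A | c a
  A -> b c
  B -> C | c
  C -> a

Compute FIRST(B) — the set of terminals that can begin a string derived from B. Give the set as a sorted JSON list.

FIRST iteration:
[1]
  A via A→b c: +{b}
  B via B→c: +{c}
  C via C→a: +{a}
  S via S→B B: +{c}
  S: {c}  A: {b}  B: {c}  C: {a}
[2]
  B via B→C: +{a}
  S via S→B B: +{a}
  S: {a,c}  A: {b}  B: {a,c}  C: {a}
[3] (stable)
  S: {a,c}  A: {b}  B: {a,c}  C: {a}

FIRST(B) = ["a", "c"]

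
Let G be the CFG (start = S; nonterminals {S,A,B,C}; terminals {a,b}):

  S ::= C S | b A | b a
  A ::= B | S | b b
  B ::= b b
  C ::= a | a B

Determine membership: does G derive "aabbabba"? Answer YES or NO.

Convert to CNF:
  S -> C S | T0 A | T0 T1
  A -> C S | T0 A | T0 T0 | T0 T1
  B -> T0 T0
  C -> T1 B | a
  T0 -> b
  T1 -> a

CYK fill:
  T[0,0] 'a' = {C,T1}  orig:{C}
  T[1,1] 'a' = {C,T1}  orig:{C}
  T[2,2] 'b' = {T0}  orig:{}
  T[3,3] 'b' = {T0}  orig:{}
  T[4,4] 'a' = {C,T1}  orig:{C}
  T[5,5] 'b' = {T0}  orig:{}
  T[6,6] 'b' = {T0}  orig:{}
  T[7,7] 'a' = {C,T1}  orig:{C}
  T[0,1] 'aa' = ∅
  T[1,2] 'ab' = ∅
  T[2,3] 'bb' = {A,B}
  T[3,4] 'ba' = {A,S}
  T[4,5] 'ab' = ∅
  T[5,6] 'bb' = {A,B}
  T[6,7] 'ba' = {A,S}
  T[0,2] 'aab' = ∅
  T[1,3] 'abb' = {C}
  T[2,4] 'bba' = {A,S}
  T[3,5] 'bab' = ∅
  T[4,6] 'abb' = {C}
  T[5,7] 'bba' = {A,S}
  T[0,3] 'aabb' = ∅
  T[1,4] 'abba' = {A,S}
  T[2,5] 'bbab' = ∅
  T[3,6] 'babb' = ∅
  T[4,7] 'abba' = {A,S}
  T[0,4] 'aabba' = {A,S}
  T[1,5] 'abbab' = ∅
  T[2,6] 'bbabb' = ∅
  T[3,7] 'babba' = {A,S}
  T[0,5] 'aabbab' = ∅
  T[1,6] 'abbabb' = ∅
  T[2,7] 'bbabba' = {A,S}
  T[0,6] 'aabbabb' = ∅
  T[1,7] 'abbabba' = {A,S}
  T[0,7] 'aabbabba' = {A,S}

S ∈ T[0,7] ⇒ YES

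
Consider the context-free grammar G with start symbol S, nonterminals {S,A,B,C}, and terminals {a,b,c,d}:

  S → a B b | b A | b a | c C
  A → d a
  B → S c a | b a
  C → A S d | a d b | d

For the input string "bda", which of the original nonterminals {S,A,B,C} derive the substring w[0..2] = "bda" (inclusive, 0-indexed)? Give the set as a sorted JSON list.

CNF form of G:
  S -> T1 X7 | T2 C | T3 A | T3 T1
  A -> T0 T1
  B -> S X4 | T3 T1
  C -> A X5 | T1 X6 | d
  T0 -> d
  T1 -> a
  T2 -> c
  T3 -> b
  X4 -> T2 T1
  X5 -> S T0
  X6 -> T0 T3
  X7 -> B T3

CYK table (by increasing span), restricted to cells inside w[0..2]:
  cell(0,0) b: {T3}  orig:{}
  cell(1,1) d: {C,T0}  orig:{C}
  cell(2,2) a: {T1}  orig:{}
  cell(0,1) bd: ∅
  cell(1,2) da: {A}
  cell(0,2) bda: {S}

Original NTs in T[0,2] deriving "bda": ["S"]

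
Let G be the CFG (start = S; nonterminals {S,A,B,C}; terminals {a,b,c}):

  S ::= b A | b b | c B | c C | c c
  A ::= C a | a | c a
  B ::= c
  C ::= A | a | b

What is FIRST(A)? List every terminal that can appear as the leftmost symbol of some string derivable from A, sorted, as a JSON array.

Compute FIRST by fixpoint:
iter 1:
  A via A→a: +{a}
  A via A→c a: +{c}
  B via B→c: +{c}
  C via C→A: +{a,c}
  C via C→b: +{b}
  S via S→b A: +{b}
  S via S→c B: +{c}
  FIRST[S]={b,c}  FIRST[A]={a,c}  FIRST[B]={c}  FIRST[C]={a,b,c}
iter 2:
  A via A→C a: +{b}
  FIRST[S]={b,c}  FIRST[A]={a,b,c}  FIRST[B]={c}  FIRST[C]={a,b,c}
iter 3: (no change)
  FIRST[S]={b,c}  FIRST[A]={a,b,c}  FIRST[B]={c}  FIRST[C]={a,b,c}

FIRST(A) = ["a", "b", "c"]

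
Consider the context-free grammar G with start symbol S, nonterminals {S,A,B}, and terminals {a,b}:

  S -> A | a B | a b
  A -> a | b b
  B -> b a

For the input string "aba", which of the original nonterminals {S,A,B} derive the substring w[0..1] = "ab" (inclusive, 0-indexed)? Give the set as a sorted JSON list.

Convert to CNF:
  S -> T0 T0 | T1 B | T1 T0 | a
  A -> T0 T0 | a
  B -> T0 T1
  T0 -> b
  T1 -> a

CYK table (by increasing span), restricted to cells inside w[0..1]:
  cell(0,0) a: {A,S,T1}  orig:{A,S}
  cell(1,1) b: {T0}  orig:{}
  cell(0,1) ab: {S}

Original NTs in T[0,1] deriving "ab": ["S"]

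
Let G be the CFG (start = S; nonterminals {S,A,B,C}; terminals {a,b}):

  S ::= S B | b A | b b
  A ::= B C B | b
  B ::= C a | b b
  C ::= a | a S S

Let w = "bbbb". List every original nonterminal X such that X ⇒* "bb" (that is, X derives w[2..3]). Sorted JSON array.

CNF form of G:
  S -> S B | T1 A | T1 T1
  A -> B X2 | b
  B -> C T0 | T1 T1
  C -> T0 X3 | a
  T0 -> a
  T1 -> b
  X2 -> C B
  X3 -> S S

CYK fill (cells [i..j] with 2 ≤ i ≤ j ≤ 3 only):
  cell(2,2) b: {A,T1}  orig:{A}
  cell(3,3) b: {A,T1}  orig:{A}
  cell(2,3) bb: {B,S}

Original NTs in T[2,3] deriving "bb": ["B", "S"]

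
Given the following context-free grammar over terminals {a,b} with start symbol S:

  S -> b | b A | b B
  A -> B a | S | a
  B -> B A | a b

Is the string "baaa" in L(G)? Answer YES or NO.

CNF form of G:
  S -> T1 A | T1 B | b
  A -> B T0 | T1 A | T1 B | a | b
  B -> B A | T0 T1
  T0 -> a
  T1 -> b

CYK fill:
  T[0,0] 'b' = {A,S,T1}  orig:{A,S}
  T[1,1] 'a' = {A,T0}  orig:{A}
  T[2,2] 'a' = {A,T0}  orig:{A}
  T[3,3] 'a' = {A,T0}  orig:{A}
  T[0,1] 'ba' = {A,S}
  T[1,2] 'aa' = ∅
  T[2,3] 'aa' = ∅
  T[0,2] 'baa' = ∅
  T[1,3] 'aaa' = ∅
  T[0,3] 'baaa' = ∅

S ∉ T[0,3] ⇒ NO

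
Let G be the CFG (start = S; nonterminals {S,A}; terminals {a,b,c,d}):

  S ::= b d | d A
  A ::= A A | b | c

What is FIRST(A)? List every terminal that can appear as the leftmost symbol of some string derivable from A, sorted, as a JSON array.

FIRST sets, iterate to fixpoint:
iter 1:
  A via A→b: +{b}
  A via A→c: +{c}
  S via S→b d: +{b}
  S via S→d A: +{d}
  FIRST[S]={b,d}  FIRST[A]={b,c}
iter 2: (stable)
  FIRST[S]={b,d}  FIRST[A]={b,c}

FIRST(A) = ["b", "c"]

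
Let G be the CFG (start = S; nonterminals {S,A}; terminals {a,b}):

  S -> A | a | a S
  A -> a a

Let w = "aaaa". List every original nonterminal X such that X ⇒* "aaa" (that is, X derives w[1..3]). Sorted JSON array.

Convert to CNF:
  S -> T0 S | T0 T0 | a
  A -> T0 T0
  T0 -> a

Fill CYK table bottom-up (cells [i..j] with 1 ≤ i ≤ j ≤ 3 only):
  T[1,1] 'a' = {S,T0}  orig:{S}
  T[2,2] 'a' = {S,T0}  orig:{S}
  T[3,3] 'a' = {S,T0}  orig:{S}
  T[1,2] 'aa' = {A,S}
  T[2,3] 'aa' = {A,S}
  T[1,3] 'aaa' = {S}

Original NTs in T[1,3] deriving "aaa": ["S"]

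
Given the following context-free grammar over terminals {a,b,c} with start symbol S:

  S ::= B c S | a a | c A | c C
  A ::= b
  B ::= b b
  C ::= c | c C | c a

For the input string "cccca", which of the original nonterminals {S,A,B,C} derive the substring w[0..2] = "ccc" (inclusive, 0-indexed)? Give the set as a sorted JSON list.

Convert to CNF:
  S -> B X3 | T1 A | T1 C | T2 T2
  A -> b
  B -> T0 T0
  C -> T1 C | T1 T2 | c
  T0 -> b
  T1 -> c
  T2 -> a
  X3 -> T1 S

CYK fill, restricted to cells inside w[0..2]:
  T[0,0] 'c' = {C,T1}  orig:{C}
  T[1,1] 'c' = {C,T1}  orig:{C}
  T[2,2] 'c' = {C,T1}  orig:{C}
  T[0,1] 'cc' = {C,S}
  T[1,2] 'cc' = {C,S}
  T[0,2] 'ccc' = {C,S,X3}  orig:{C,S}

Original NTs in T[0,2] deriving "ccc": ["C", "S"]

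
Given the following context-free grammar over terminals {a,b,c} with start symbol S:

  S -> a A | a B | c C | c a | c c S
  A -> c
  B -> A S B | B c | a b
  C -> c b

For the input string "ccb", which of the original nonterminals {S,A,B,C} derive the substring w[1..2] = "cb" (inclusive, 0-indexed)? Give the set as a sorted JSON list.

Convert to CNF:
  S -> T0 C | T0 T1 | T0 X4 | T1 A | T1 B
  A -> c
  B -> A X3 | B T0 | T1 T2
  C -> T0 T2
  T0 -> c
  T1 -> a
  T2 -> b
  X3 -> S B
  X4 -> T0 S

CYK fill (cells [i..j] with 1 ≤ i ≤ j ≤ 2 only):
  T[1,1] 'c' = {A,T0}  orig:{A}
  T[2,2] 'b' = {T2}  orig:{}
  T[1,2] 'cb' = {C}

Original NTs in T[1,2] deriving "cb": ["C"]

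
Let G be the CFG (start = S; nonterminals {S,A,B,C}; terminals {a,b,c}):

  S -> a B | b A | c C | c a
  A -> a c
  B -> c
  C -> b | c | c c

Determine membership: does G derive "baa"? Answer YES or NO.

CNF form of G:
  S -> T0 B | T1 C | T1 T0 | T2 A
  A -> T0 T1
  B -> c
  C -> T1 T1 | b | c
  T0 -> a
  T1 -> c
  T2 -> b

Fill CYK table bottom-up:
  cell(0,0) b: {C,T2}  orig:{C}
  cell(1,1) a: {T0}  orig:{}
  cell(2,2) a: {T0}  orig:{}
  cell(0,1) ba: ∅
  cell(1,2) aa: ∅
  cell(0,2) baa: ∅

S ∉ T[0,2] ⇒ NO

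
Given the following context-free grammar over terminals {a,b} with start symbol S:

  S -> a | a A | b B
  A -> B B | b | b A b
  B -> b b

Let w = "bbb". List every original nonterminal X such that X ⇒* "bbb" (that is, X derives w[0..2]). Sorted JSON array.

Convert to CNF:
  S -> T0 B | T1 A | a
  A -> B B | T0 X2 | b
  B -> T0 T0
  T0 -> b
  T1 -> a
  X2 -> A T0

CYK table (by increasing span), restricted to cells inside w[0..2]:
  [0..0]={A,T0}  "b"  orig:{A}
  [1..1]={A,T0}  "b"  orig:{A}
  [2..2]={A,T0}  "b"  orig:{A}
  [0..1]={B,X2}  "bb"  orig:{B}
  [1..2]={B,X2}  "bb"  orig:{B}
  [0..2]={A,S}  "bbb"

Original NTs in T[0,2] deriving "bbb": ["A", "S"]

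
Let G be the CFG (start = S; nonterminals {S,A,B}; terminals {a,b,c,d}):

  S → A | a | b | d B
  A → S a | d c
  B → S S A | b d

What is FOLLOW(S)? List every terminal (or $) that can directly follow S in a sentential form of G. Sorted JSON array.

FIRST iteration:
pass 1:
  A via A→d c: +{d}
  B via B→b d: +{b}
  S via S→A: +{d}
  S via S→a: +{a}
  S via S→b: +{b}
  FIRST(S)={a,b,d}  FIRST(A)={d}  FIRST(B)={b}
pass 2:
  A via A→S a: +{a,b}
  B via B→S S A: +{a,d}
  FIRST(S)={a,b,d}  FIRST(A)={a,b,d}  FIRST(B)={a,b,d}
pass 3: done
  FIRST(S)={a,b,d}  FIRST(A)={a,b,d}  FIRST(B)={a,b,d}

Compute FOLLOW by fixpoint:
seed FOLLOW(S) with $
round 1:
  A→S a: FOLLOW(S) ⊇ FIRST(a) = {a}; new: +{a}
  B→S S A: FOLLOW(S) ⊇ FIRST(S) = {a,b,d}; new: +{b,d}
  S→A: FOLLOW(A) ⊇ FOLLOW(S) ⊇ {$,a,b,d}; new: +{$,a,b,d}
  S→d B: FOLLOW(B) ⊇ FOLLOW(S) ⊇ {$,a,b,d}; new: +{$,a,b,d}
  FOLLOW(S)={$,a,b,d}  FOLLOW(A)={$,a,b,d}  FOLLOW(B)={$,a,b,d}
round 2: (stable)
  FOLLOW(S)={$,a,b,d}  FOLLOW(A)={$,a,b,d}  FOLLOW(B)={$,a,b,d}

FOLLOW(S) = ["$", "a", "b", "d"]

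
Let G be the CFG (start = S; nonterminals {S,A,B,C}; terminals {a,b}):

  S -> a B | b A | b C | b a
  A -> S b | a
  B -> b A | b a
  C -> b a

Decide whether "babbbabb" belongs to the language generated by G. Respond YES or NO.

CNF form of G:
  S -> T0 A | T0 C | T0 T1 | T1 B
  A -> S T0 | a
  B -> T0 A | T0 T1
  C -> T0 T1
  T0 -> b
  T1 -> a

CYK table (by increasing span):
  [0..0]={T0}  "b"  orig:{}
  [1..1]={A,T1}  "a"  orig:{A}
  [2..2]={T0}  "b"  orig:{}
  [3..3]={T0}  "b"  orig:{}
  [4..4]={T0}  "b"  orig:{}
  [5..5]={A,T1}  "a"  orig:{A}
  [6..6]={T0}  "b"  orig:{}
  [7..7]={T0}  "b"  orig:{}
  [0..1]={B,C,S}  "ba"
  [1..2]=∅  "ab"
  [2..3]=∅  "bb"
  [3..4]=∅  "bb"
  [4..5]={B,C,S}  "ba"
  [5..6]=∅  "ab"
  [6..7]=∅  "bb"
  [0..2]={A}  "bab"
  [1..3]=∅  "abb"
  [2..4]=∅  "bbb"
  [3..5]={S}  "bba"
  [4..6]={A}  "bab"
  [5..7]=∅  "abb"
  [0..3]=∅  "babb"
  [1..4]=∅  "abbb"
  [2..5]=∅  "bbba"
  [3..6]={A,B,S}  "bbab"
  [4..7]=∅  "babb"
  [0..4]=∅  "babbb"
  [1..5]=∅  "abbba"
  [2..6]={B,S}  "bbbab"
  [3..7]={A}  "bbabb"
  [0..5]=∅  "babbba"
  [1..6]={S}  "abbbab"
  [2..7]={A,B,S}  "bbbabb"
  [0..6]=∅  "babbbab"
  [1..7]={A,S}  "abbbabb"
  [0..7]={B,S}  "babbbabb"

S ∈ T[0,7] ⇒ YES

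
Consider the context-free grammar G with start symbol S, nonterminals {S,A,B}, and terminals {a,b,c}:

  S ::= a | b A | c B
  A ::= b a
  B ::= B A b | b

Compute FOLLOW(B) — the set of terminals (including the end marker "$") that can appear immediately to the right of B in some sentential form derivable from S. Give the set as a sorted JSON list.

Compute FIRST by fixpoint:
round 1:
  A via A→b a: +{b}
  B via B→b: +{b}
  S via S→a: +{a}
  S via S→b A: +{b}
  S via S→c B: +{c}
  S: {a,b,c}  A: {b}  B: {b}
round 2: (stable)
  S: {a,b,c}  A: {b}  B: {b}

FOLLOW sets:
seed FOLLOW(S) with $
[1]
  B→B A b: FOLLOW(B) ⊇ FIRST(A) = {b}; new: +{b}
  B→B A b: FOLLOW(A) ⊇ FIRST(b) = {b}; new: +{b}
  S→b A: FOLLOW(A) ⊇ FOLLOW(S) ⊇ {$}; new: +{$}
  S→c B: FOLLOW(B) ⊇ FOLLOW(S) ⊇ {$}; new: +{$}
  FOLLOW[S]={$}  FOLLOW[A]={$,b}  FOLLOW[B]={$,b}
[2] (no change)
  FOLLOW[S]={$}  FOLLOW[A]={$,b}  FOLLOW[B]={$,b}

FOLLOW(B) = ["$", "b"]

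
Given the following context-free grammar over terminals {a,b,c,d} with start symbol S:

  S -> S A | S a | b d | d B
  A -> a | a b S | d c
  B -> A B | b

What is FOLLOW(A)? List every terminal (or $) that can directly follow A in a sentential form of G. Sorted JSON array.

FIRST sets, iterate to fixpoint:
round 1:
  A via A→a: +{a}
  A via A→d c: +{d}
  B via B→A B: +{a,d}
  B via B→b: +{b}
  S via S→b d: +{b}
  S via S→d B: +{d}
  FIRST(S)={b,d}  FIRST(A)={a,d}  FIRST(B)={a,b,d}
round 2: (stable)
  FIRST(S)={b,d}  FIRST(A)={a,d}  FIRST(B)={a,b,d}

Compute FOLLOW by fixpoint:
initialize: $ ∈ FOLLOW(S)
iter 1:
  B→A B: FOLLOW(A) ⊇ FIRST(B) = {a,b,d}; new: +{a,b,d}
  S→S A: FOLLOW(S) ⊇ FIRST(A) = {a,d}; new: +{a,d}
  S→S A: FOLLOW(A) ⊇ FOLLOW(S) ⊇ {$,a,d}; new: +{$}
  S→d B: FOLLOW(B) ⊇ FOLLOW(S) ⊇ {$,a,d}; new: +{$,a,d}
  FOLLOW(S)={$,a,d}  FOLLOW(A)={$,a,b,d}  FOLLOW(B)={$,a,d}
iter 2:
  A→a b S: FOLLOW(S) ⊇ FOLLOW(A) ⊇ {$,a,b,d}; new: +{b}
  S→d B: FOLLOW(B) ⊇ FOLLOW(S) ⊇ {$,a,b,d}; new: +{b}
  FOLLOW(S)={$,a,b,d}  FOLLOW(A)={$,a,b,d}  FOLLOW(B)={$,a,b,d}
iter 3: done
  FOLLOW(S)={$,a,b,d}  FOLLOW(A)={$,a,b,d}  FOLLOW(B)={$,a,b,d}

FOLLOW(A) = ["$", "a", "b", "d"]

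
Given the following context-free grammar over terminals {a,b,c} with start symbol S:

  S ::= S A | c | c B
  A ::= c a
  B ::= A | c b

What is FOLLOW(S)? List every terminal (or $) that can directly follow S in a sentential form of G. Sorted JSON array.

FIRST iteration:
round 1:
  A via A→c a: +{c}
  B via B→A: +{c}
  S via S→c: +{c}
  FIRST[S]={c}  FIRST[A]={c}  FIRST[B]={c}
round 2: — fixpoint
  FIRST[S]={c}  FIRST[A]={c}  FIRST[B]={c}

FOLLOW iteration:
FOLLOW(S) := {$}
iter 1:
  S→S A: FOLLOW(S) ⊇ FIRST(A) = {c}; new: +{c}
  S→S A: FOLLOW(A) ⊇ FOLLOW(S) ⊇ {$,c}; new: +{$,c}
  S→c B: FOLLOW(B) ⊇ FOLLOW(S) ⊇ {$,c}; new: +{$,c}
  S: {$,c}  A: {$,c}  B: {$,c}
iter 2: done
  S: {$,c}  A: {$,c}  B: {$,c}

FOLLOW(S) = ["$", "c"]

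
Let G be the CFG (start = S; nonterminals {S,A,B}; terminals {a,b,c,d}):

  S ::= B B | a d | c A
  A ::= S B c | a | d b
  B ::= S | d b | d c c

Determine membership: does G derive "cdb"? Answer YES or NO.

Convert to CNF:
  S -> B B | T0 A | T3 T1
  A -> S X4 | T1 T2 | a
  B -> B B | T0 A | T1 T2 | T1 X5 | T3 T1
  T0 -> c
  T1 -> d
  T2 -> b
  T3 -> a
  X4 -> B T0
  X5 -> T0 T0

CYK table (by increasing span):
  [0..0]={T0}  "c"  orig:{}
  [1..1]={T1}  "d"  orig:{}
  [2..2]={T2}  "b"  orig:{}
  [0..1]=∅  "cd"
  [1..2]={A,B}  "db"
  [0..2]={B,S}  "cdb"

S ∈ T[0,2] ⇒ YES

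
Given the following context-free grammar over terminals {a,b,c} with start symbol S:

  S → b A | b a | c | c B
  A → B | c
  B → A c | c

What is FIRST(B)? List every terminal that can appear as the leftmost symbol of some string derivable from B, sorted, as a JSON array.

FIRST sets, iterate to fixpoint:
round 1:
  A via A→c: +{c}
  B via B→A c: +{c}
  S via S→b A: +{b}
  S via S→c: +{c}
  FIRST(S)={b,c}  FIRST(A)={c}  FIRST(B)={c}
round 2: (no change)
  FIRST(S)={b,c}  FIRST(A)={c}  FIRST(B)={c}

FIRST(B) = ["c"]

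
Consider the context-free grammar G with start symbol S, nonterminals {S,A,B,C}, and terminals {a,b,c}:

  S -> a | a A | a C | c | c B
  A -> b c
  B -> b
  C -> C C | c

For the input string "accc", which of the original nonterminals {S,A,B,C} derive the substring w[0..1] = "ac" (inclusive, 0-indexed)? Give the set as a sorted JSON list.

Convert to CNF:
  S -> T1 B | T2 A | T2 C | a | c
  A -> T0 T1
  B -> b
  C -> C C | c
  T0 -> b
  T1 -> c
  T2 -> a

Fill CYK table bottom-up (cells [i..j] with 0 ≤ i ≤ j ≤ 1 only):
  T[0,0] 'a' = {S,T2}  orig:{S}
  T[1,1] 'c' = {C,S,T1}  orig:{C,S}
  T[0,1] 'ac' = {S}

Original NTs in T[0,1] deriving "ac": ["S"]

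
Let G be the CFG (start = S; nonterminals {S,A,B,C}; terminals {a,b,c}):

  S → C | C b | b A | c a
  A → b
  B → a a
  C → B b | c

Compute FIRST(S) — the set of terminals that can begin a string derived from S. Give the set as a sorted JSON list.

FIRST iteration:
[1]
  A via A→b: +{b}
  B via B→a a: +{a}
  C via C→B b: +{a}
  C via C→c: +{c}
  S via S→C: +{a,c}
  S via S→b A: +{b}
  FIRST(S)={a,b,c}  FIRST(A)={b}  FIRST(B)={a}  FIRST(C)={a,c}
[2] — fixpoint
  FIRST(S)={a,b,c}  FIRST(A)={b}  FIRST(B)={a}  FIRST(C)={a,c}

FIRST(S) = ["a", "b", "c"]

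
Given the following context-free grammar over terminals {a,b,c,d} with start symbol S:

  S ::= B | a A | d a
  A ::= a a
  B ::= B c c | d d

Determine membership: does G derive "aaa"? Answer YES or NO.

CNF form of G:
  S -> B X4 | T0 A | T2 T0 | T2 T2
  A -> T0 T0
  B -> B X3 | T2 T2
  T0 -> a
  T1 -> c
  T2 -> d
  X3 -> T1 T1
  X4 -> T1 T1

CYK table (by increasing span):
  cell(0,0) a: {T0}  orig:{}
  cell(1,1) a: {T0}  orig:{}
  cell(2,2) a: {T0}  orig:{}
  cell(0,1) aa: {A}
  cell(1,2) aa: {A}
  cell(0,2) aaa: {S}

S ∈ T[0,2] ⇒ YES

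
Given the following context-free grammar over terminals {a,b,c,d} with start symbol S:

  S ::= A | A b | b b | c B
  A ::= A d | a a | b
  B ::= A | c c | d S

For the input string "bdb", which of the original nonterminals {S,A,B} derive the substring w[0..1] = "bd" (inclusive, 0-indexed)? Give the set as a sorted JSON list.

CNF form of G:
  S -> A T0 | A T3 | T1 T1 | T2 B | T3 T3 | b
  A -> A T0 | T1 T1 | b
  B -> A T0 | T0 S | T1 T1 | T2 T2 | b
  T0 -> d
  T1 -> a
  T2 -> c
  T3 -> b

CYK fill — only the sub-triangle for w[0..1]:
  T[0,0] 'b' = {A,B,S,T3}  orig:{A,B,S}
  T[1,1] 'd' = {T0}  orig:{}
  T[0,1] 'bd' = {A,B,S}

Original NTs in T[0,1] deriving "bd": ["A", "B", "S"]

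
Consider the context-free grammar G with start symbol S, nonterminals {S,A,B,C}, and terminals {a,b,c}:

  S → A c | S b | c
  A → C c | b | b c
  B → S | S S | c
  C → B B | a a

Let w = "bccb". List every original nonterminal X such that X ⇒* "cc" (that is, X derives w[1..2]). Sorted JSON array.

Convert to CNF:
  S -> A T0 | S T1 | c
  A -> C T0 | T1 T0 | b
  B -> A T0 | S S | S T1 | c
  C -> B B | T2 T2
  T0 -> c
  T1 -> b
  T2 -> a

CYK fill, restricted to cells inside w[1..2]:
  cell(1,1) c: {B,S,T0}  orig:{B,S}
  cell(2,2) c: {B,S,T0}  orig:{B,S}
  cell(1,2) cc: {B,C}

Original NTs in T[1,2] deriving "cc": ["B", "C"]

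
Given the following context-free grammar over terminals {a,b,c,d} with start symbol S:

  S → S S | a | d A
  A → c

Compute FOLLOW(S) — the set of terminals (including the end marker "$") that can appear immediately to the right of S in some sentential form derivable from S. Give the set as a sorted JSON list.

Compute FIRST by fixpoint:
round 1:
  A via A→c: +{c}
  S via S→a: +{a}
  S via S→d A: +{d}
  FIRST(S)={a,d}  FIRST(A)={c}
round 2: — fixpoint
  FIRST(S)={a,d}  FIRST(A)={c}

FOLLOW sets:
FOLLOW(S) := {$}
pass 1:
  S→S S: FOLLOW(S) ⊇ FIRST(S) = {a,d}; new: +{a,d}
  S→d A: FOLLOW(A) ⊇ FOLLOW(S) ⊇ {$,a,d}; new: +{$,a,d}
  FOLLOW[S]={$,a,d}  FOLLOW[A]={$,a,d}
pass 2: done
  FOLLOW[S]={$,a,d}  FOLLOW[A]={$,a,d}

FOLLOW(S) = ["$", "a", "d"]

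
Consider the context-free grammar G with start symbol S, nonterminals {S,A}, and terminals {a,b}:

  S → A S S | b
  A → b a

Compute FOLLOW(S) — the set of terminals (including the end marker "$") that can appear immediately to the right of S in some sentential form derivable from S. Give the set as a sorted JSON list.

FIRST sets, iterate to fixpoint:
pass 1:
  A via A→b a: +{b}
  S via S→A S S: +{b}
  S: {b}  A: {b}
pass 2: done
  S: {b}  A: {b}

Compute FOLLOW by fixpoint:
FOLLOW(S) := {$}
round 1:
  S→A S S: FOLLOW(A) ⊇ FIRST(S) = {b}; new: +{b}
  S→A S S: FOLLOW(S) ⊇ FIRST(S) = {b}; new: +{b}
  FOLLOW[S]={$,b}  FOLLOW[A]={b}
round 2: (stable)
  FOLLOW[S]={$,b}  FOLLOW[A]={b}

FOLLOW(S) = ["$", "b"]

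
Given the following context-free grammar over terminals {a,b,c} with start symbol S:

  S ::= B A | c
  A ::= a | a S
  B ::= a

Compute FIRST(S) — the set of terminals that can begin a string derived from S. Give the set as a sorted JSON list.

FIRST iteration:
[1]
  A via A→a: +{a}
  B via B→a: +{a}
  S via S→B A: +{a}
  S via S→c: +{c}
  S: {a,c}  A: {a}  B: {a}
[2] — fixpoint
  S: {a,c}  A: {a}  B: {a}

FIRST(S) = ["a", "c"]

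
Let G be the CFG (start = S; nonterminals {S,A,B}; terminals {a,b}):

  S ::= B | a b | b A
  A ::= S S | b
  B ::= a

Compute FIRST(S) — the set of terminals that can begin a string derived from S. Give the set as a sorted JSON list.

FIRST iteration:
iter 1:
  A via A→b: +{b}
  B via B→a: +{a}
  S via S→B: +{a}
  S via S→b A: +{b}
  S: {a,b}  A: {b}  B: {a}
iter 2:
  A via A→S S: +{a}
  S: {a,b}  A: {a,b}  B: {a}
iter 3: (stable)
  S: {a,b}  A: {a,b}  B: {a}

FIRST(S) = ["a", "b"]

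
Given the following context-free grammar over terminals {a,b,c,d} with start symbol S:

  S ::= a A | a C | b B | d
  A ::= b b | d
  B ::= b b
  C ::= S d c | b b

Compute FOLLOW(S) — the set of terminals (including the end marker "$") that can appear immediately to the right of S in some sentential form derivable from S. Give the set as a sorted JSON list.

Compute FIRST by fixpoint:
round 1:
  A via A→b b: +{b}
  A via A→d: +{d}
  B via B→b b: +{b}
  C via C→b b: +{b}
  S via S→a A: +{a}
  S via S→b B: +{b}
  S via S→d: +{d}
  FIRST(S)={a,b,d}  FIRST(A)={b,d}  FIRST(B)={b}  FIRST(C)={b}
round 2:
  C via C→S d c: +{a,d}
  FIRST(S)={a,b,d}  FIRST(A)={b,d}  FIRST(B)={b}  FIRST(C)={a,b,d}
round 3: done
  FIRST(S)={a,b,d}  FIRST(A)={b,d}  FIRST(B)={b}  FIRST(C)={a,b,d}

FOLLOW iteration:
FOLLOW(S) := {$}
[1]
  C→S d c: FOLLOW(S) ⊇ FIRST(d) = {d}; new: +{d}
  S→a A: FOLLOW(A) ⊇ FOLLOW(S) ⊇ {$,d}; new: +{$,d}
  S→a C: FOLLOW(C) ⊇ FOLLOW(S) ⊇ {$,d}; new: +{$,d}
  S→b B: FOLLOW(B) ⊇ FOLLOW(S) ⊇ {$,d}; new: +{$,d}
  FOLLOW(S)={$,d}  FOLLOW(A)={$,d}  FOLLOW(B)={$,d}  FOLLOW(C)={$,d}
[2] (stable)
  FOLLOW(S)={$,d}  FOLLOW(A)={$,d}  FOLLOW(B)={$,d}  FOLLOW(C)={$,d}

FOLLOW(S) = ["$", "d"]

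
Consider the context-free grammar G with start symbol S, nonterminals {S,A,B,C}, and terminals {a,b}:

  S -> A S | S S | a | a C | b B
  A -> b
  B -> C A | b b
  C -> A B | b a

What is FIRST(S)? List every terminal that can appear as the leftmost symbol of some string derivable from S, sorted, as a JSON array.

FIRST iteration:
round 1:
  A via A→b: +{b}
  B via B→b b: +{b}
  C via C→A B: +{b}
  S via S→A S: +{b}
  S via S→a: +{a}
  S: {a,b}  A: {b}  B: {b}  C: {b}
round 2: done
  S: {a,b}  A: {b}  B: {b}  C: {b}

FIRST(S) = ["a", "b"]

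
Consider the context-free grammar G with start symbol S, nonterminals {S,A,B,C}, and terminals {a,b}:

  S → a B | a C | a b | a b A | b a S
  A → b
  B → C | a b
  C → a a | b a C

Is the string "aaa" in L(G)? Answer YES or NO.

CNF form of G:
  S -> T0 B | T0 C | T0 T1 | T0 X4 | T1 X5
  A -> b
  B -> T0 T0 | T0 T1 | T1 X2
  C -> T0 T0 | T1 X3
  T0 -> a
  T1 -> b
  X2 -> T0 C
  X3 -> T0 C
  X4 -> T1 A
  X5 -> T0 S

CYK table (by increasing span):
  cell(0,0) a: {T0}  orig:{}
  cell(1,1) a: {T0}  orig:{}
  cell(2,2) a: {T0}  orig:{}
  cell(0,1) aa: {B,C}
  cell(1,2) aa: {B,C}
  cell(0,2) aaa: {S,X2,X3}  orig:{S}

S ∈ T[0,2] ⇒ YES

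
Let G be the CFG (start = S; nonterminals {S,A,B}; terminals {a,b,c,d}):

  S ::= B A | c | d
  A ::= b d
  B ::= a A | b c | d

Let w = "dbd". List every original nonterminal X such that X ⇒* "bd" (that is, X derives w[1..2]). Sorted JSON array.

Convert to CNF:
  S -> B A | c | d
  A -> T0 T1
  B -> T0 T3 | T2 A | d
  T0 -> b
  T1 -> d
  T2 -> a
  T3 -> c

CYK table (by increasing span), restricted to cells inside w[1..2]:
  T[1,1] 'b' = {T0}  orig:{}
  T[2,2] 'd' = {B,S,T1}  orig:{B,S}
  T[1,2] 'bd' = {A}

Original NTs in T[1,2] deriving "bd": ["A"]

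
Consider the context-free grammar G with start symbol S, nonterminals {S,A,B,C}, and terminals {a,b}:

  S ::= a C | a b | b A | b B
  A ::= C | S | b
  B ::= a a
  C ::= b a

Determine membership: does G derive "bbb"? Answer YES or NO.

Convert to CNF:
  S -> T0 C | T0 T1 | T1 A | T1 B
  A -> T0 C | T0 T1 | T1 A | T1 B | T1 T0 | b
  B -> T0 T0
  C -> T1 T0
  T0 -> a
  T1 -> b

CYK table (by increasing span):
  cell(0,0) b: {A,T1}  orig:{A}
  cell(1,1) b: {A,T1}  orig:{A}
  cell(2,2) b: {A,T1}  orig:{A}
  cell(0,1) bb: {A,S}
  cell(1,2) bb: {A,S}
  cell(0,2) bbb: {A,S}

S ∈ T[0,2] ⇒ YES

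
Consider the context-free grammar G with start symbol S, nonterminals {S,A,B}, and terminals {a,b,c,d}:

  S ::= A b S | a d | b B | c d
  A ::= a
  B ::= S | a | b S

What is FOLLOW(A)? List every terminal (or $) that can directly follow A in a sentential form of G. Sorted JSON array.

FIRST sets, iterate to fixpoint:
iter 1:
  A via A→a: +{a}
  B via B→a: +{a}
  B via B→b S: +{b}
  S via S→A b S: +{a}
  S via S→b B: +{b}
  S via S→c d: +{c}
  S: {a,b,c}  A: {a}  B: {a,b}
iter 2:
  B via B→S: +{c}
  S: {a,b,c}  A: {a}  B: {a,b,c}
iter 3: (stable)
  S: {a,b,c}  A: {a}  B: {a,b,c}

Compute FOLLOW by fixpoint:
FOLLOW(S) := {$}
[1]
  S→A b S: FOLLOW(A) ⊇ FIRST(b) = {b}; new: +{b}
  S→b B: FOLLOW(B) ⊇ FOLLOW(S) ⊇ {$}; new: +{$}
  S: {$}  A: {b}  B: {$}
[2] (no change)
  S: {$}  A: {b}  B: {$}

FOLLOW(A) = ["b"]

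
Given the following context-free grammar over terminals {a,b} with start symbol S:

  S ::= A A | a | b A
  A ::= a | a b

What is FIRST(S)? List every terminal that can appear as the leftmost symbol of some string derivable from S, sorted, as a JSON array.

FIRST sets, iterate to fixpoint:
pass 1:
  A via A→a: +{a}
  S via S→A A: +{a}
  S via S→b A: +{b}
  S: {a,b}  A: {a}
pass 2: (no change)
  S: {a,b}  A: {a}

FIRST(S) = ["a", "b"]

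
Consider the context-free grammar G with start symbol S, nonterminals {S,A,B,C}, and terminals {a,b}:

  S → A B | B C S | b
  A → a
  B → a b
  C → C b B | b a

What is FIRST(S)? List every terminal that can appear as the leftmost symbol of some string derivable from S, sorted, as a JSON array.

FIRST sets, iterate to fixpoint:
[1]
  A via A→a: +{a}
  B via B→a b: +{a}
  C via C→b a: +{b}
  S via S→A B: +{a}
  S via S→b: +{b}
  FIRST[S]={a,b}  FIRST[A]={a}  FIRST[B]={a}  FIRST[C]={b}
[2] — fixpoint
  FIRST[S]={a,b}  FIRST[A]={a}  FIRST[B]={a}  FIRST[C]={b}

FIRST(S) = ["a", "b"]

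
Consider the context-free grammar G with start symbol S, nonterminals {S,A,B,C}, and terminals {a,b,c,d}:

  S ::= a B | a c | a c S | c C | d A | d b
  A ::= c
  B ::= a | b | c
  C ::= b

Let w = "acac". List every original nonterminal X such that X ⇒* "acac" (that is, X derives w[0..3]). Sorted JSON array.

Convert to CNF:
  S -> T0 B | T0 T1 | T0 X4 | T1 C | T2 A | T2 T3
  A -> c
  B -> a | b | c
  C -> b
  T0 -> a
  T1 -> c
  T2 -> d
  T3 -> b
  X4 -> T1 S

CYK table (by increasing span) (cells [i..j] with 0 ≤ i ≤ j ≤ 3 only):
  [0..0]={B,T0}  "a"  orig:{B}
  [1..1]={A,B,T1}  "c"  orig:{A,B}
  [2..2]={B,T0}  "a"  orig:{B}
  [3..3]={A,B,T1}  "c"  orig:{A,B}
  [0..1]={S}  "ac"
  [1..2]=∅  "ca"
  [2..3]={S}  "ac"
  [0..2]=∅  "aca"
  [1..3]={X4}  "cac"  orig:{}
  [0..3]={S}  "acac"

Original NTs in T[0,3] deriving "acac": ["S"]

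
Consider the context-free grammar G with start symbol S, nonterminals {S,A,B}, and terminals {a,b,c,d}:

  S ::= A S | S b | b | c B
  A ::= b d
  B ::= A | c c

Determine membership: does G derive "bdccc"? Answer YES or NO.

Convert to CNF:
  S -> A S | S T0 | T2 B | b
  A -> T0 T1
  B -> T0 T1 | T2 T2
  T0 -> b
  T1 -> d
  T2 -> c

CYK table (by increasing span):
  T[0,0] 'b' = {S,T0}  orig:{S}
  T[1,1] 'd' = {T1}  orig:{}
  T[2,2] 'c' = {T2}  orig:{}
  T[3,3] 'c' = {T2}  orig:{}
  T[4,4] 'c' = {T2}  orig:{}
  T[0,1] 'bd' = {A,B}
  T[1,2] 'dc' = ∅
  T[2,3] 'cc' = {B}
  T[3,4] 'cc' = {B}
  T[0,2] 'bdc' = ∅
  T[1,3] 'dcc' = ∅
  T[2,4] 'ccc' = {S}
  T[0,3] 'bdcc' = ∅
  T[1,4] 'dccc' = ∅
  T[0,4] 'bdccc' = {S}

S ∈ T[0,4] ⇒ YES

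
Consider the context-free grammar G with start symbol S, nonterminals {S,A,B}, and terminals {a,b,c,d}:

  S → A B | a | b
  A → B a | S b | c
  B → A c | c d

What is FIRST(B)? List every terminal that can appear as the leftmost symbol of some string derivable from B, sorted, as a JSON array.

FIRST iteration:
round 1:
  A via A→c: +{c}
  B via B→A c: +{c}
  S via S→A B: +{c}
  S via S→a: +{a}
  S via S→b: +{b}
  S: {a,b,c}  A: {c}  B: {c}
round 2:
  A via A→S b: +{a,b}
  B via B→A c: +{a,b}
  S: {a,b,c}  A: {a,b,c}  B: {a,b,c}
round 3: (stable)
  S: {a,b,c}  A: {a,b,c}  B: {a,b,c}

FIRST(B) = ["a", "b", "c"]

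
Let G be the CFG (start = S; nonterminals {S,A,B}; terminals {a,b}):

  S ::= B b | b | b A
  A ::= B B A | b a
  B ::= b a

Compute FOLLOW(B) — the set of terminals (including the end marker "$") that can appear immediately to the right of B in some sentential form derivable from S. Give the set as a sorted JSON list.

Compute FIRST by fixpoint:
[1]
  A via A→b a: +{b}
  B via B→b a: +{b}
  S via S→B b: +{b}
  FIRST(S)={b}  FIRST(A)={b}  FIRST(B)={b}
[2] — fixpoint
  FIRST(S)={b}  FIRST(A)={b}  FIRST(B)={b}

FOLLOW sets:
initialize: $ ∈ FOLLOW(S)
round 1:
  A→B B A: FOLLOW(B) ⊇ FIRST(B) = {b}; new: +{b}
  S→b A: FOLLOW(A) ⊇ FOLLOW(S) ⊇ {$}; new: +{$}
  FOLLOW(S)={$}  FOLLOW(A)={$}  FOLLOW(B)={b}
round 2: done
  FOLLOW(S)={$}  FOLLOW(A)={$}  FOLLOW(B)={b}

FOLLOW(B) = ["b"]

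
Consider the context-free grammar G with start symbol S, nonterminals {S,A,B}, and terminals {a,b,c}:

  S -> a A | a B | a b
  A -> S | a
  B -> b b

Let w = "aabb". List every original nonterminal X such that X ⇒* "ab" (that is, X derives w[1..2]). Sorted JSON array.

CNF form of G:
  S -> T0 A | T0 B | T0 T1
  A -> T0 A | T0 B | T0 T1 | a
  B -> T1 T1
  T0 -> a
  T1 -> b

CYK fill — only the sub-triangle for w[1..2]:
  T[1,1] 'a' = {A,T0}  orig:{A}
  T[2,2] 'b' = {T1}  orig:{}
  T[1,2] 'ab' = {A,S}

Original NTs in T[1,2] deriving "ab": ["A", "S"]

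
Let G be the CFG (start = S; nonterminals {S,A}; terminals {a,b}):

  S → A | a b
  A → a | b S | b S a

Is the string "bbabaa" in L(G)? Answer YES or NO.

Convert to CNF:
  S -> T0 S | T0 X3 | T1 T0 | a
  A -> T0 S | T0 X2 | a
  T0 -> b
  T1 -> a
  X2 -> S T1
  X3 -> S T1

CYK table (by increasing span):
  cell(0,0) b: {T0}  orig:{}
  cell(1,1) b: {T0}  orig:{}
  cell(2,2) a: {A,S,T1}  orig:{A,S}
  cell(3,3) b: {T0}  orig:{}
  cell(4,4) a: {A,S,T1}  orig:{A,S}
  cell(5,5) a: {A,S,T1}  orig:{A,S}
  cell(0,1) bb: ∅
  cell(1,2) ba: {A,S}
  cell(2,3) ab: {S}
  cell(3,4) ba: {A,S}
  cell(4,5) aa: {X2,X3}  orig:{}
  cell(0,2) bba: {A,S}
  cell(1,3) bab: {A,S}
  cell(2,4) aba: {X2,X3}  orig:{}
  cell(3,5) baa: {A,S,X2,X3}  orig:{A,S}
  cell(0,3) bbab: {A,S}
  cell(1,4) baba: {A,S,X2,X3}  orig:{A,S}
  cell(2,5) abaa: ∅
  cell(0,4) bbaba: {A,S,X2,X3}  orig:{A,S}
  cell(1,5) babaa: {X2,X3}  orig:{}
  cell(0,5) bbabaa: {A,S,X2,X3}  orig:{A,S}

S ∈ T[0,5] ⇒ YES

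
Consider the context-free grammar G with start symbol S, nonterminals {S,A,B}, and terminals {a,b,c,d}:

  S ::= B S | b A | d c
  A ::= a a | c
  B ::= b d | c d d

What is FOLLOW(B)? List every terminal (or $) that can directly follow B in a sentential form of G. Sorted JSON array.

Compute FIRST by fixpoint:
iter 1:
  A via A→a a: +{a}
  A via A→c: +{c}
  B via B→b d: +{b}
  B via B→c d d: +{c}
  S via S→B S: +{b,c}
  S via S→d c: +{d}
  FIRST(S)={b,c,d}  FIRST(A)={a,c}  FIRST(B)={b,c}
iter 2: (stable)
  FIRST(S)={b,c,d}  FIRST(A)={a,c}  FIRST(B)={b,c}

FOLLOW sets:
FOLLOW(S) := {$}
iter 1:
  S→B S: FOLLOW(B) ⊇ FIRST(S) = {b,c,d}; new: +{b,c,d}
  S→b A: FOLLOW(A) ⊇ FOLLOW(S) ⊇ {$}; new: +{$}
  S: {$}  A: {$}  B: {b,c,d}
iter 2: (no change)
  S: {$}  A: {$}  B: {b,c,d}

FOLLOW(B) = ["b", "c", "d"]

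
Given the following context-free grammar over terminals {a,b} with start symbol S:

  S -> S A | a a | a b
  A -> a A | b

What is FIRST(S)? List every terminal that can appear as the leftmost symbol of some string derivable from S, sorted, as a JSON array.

FIRST iteration:
iter 1:
  A via A→a A: +{a}
  A via A→b: +{b}
  S via S→a a: +{a}
  FIRST(S)={a}  FIRST(A)={a,b}
iter 2: (no change)
  FIRST(S)={a}  FIRST(A)={a,b}

FIRST(S) = ["a"]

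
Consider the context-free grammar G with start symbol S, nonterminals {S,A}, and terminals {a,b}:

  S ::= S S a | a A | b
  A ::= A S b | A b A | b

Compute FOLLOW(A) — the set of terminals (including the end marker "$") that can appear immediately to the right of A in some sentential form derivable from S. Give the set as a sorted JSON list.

FIRST sets, iterate to fixpoint:
iter 1:
  A via A→b: +{b}
  S via S→a A: +{a}
  S via S→b: +{b}
  FIRST(S)={a,b}  FIRST(A)={b}
iter 2: (no change)
  FIRST(S)={a,b}  FIRST(A)={b}

Compute FOLLOW by fixpoint:
FOLLOW(S) := {$}
round 1:
  A→A S b: FOLLOW(A) ⊇ FIRST(S) = {a,b}; new: +{a,b}
  A→A S b: FOLLOW(S) ⊇ FIRST(b) = {b}; new: +{b}
  S→S S a: FOLLOW(S) ⊇ FIRST(S) = {a,b}; new: +{a}
  S→a A: FOLLOW(A) ⊇ FOLLOW(S) ⊇ {$,a,b}; new: +{$}
  FOLLOW[S]={$,a,b}  FOLLOW[A]={$,a,b}
round 2: (stable)
  FOLLOW[S]={$,a,b}  FOLLOW[A]={$,a,b}

FOLLOW(A) = ["$", "a", "b"]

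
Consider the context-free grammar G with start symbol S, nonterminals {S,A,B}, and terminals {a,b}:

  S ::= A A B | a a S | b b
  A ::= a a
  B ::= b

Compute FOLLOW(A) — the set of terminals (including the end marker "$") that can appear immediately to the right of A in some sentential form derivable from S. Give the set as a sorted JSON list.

Compute FIRST by fixpoint:
[1]
  A via A→a a: +{a}
  B via B→b: +{b}
  S via S→A A B: +{a}
  S via S→b b: +{b}
  FIRST(S)={a,b}  FIRST(A)={a}  FIRST(B)={b}
[2] (stable)
  FIRST(S)={a,b}  FIRST(A)={a}  FIRST(B)={b}

FOLLOW iteration:
FOLLOW(S) := {$}
pass 1:
  S→A A B: FOLLOW(A) ⊇ FIRST(A) = {a}; new: +{a}
  S→A A B: FOLLOW(A) ⊇ FIRST(B) = {b}; new: +{b}
  S→A A B: FOLLOW(B) ⊇ FOLLOW(S) ⊇ {$}; new: +{$}
  S: {$}  A: {a,b}  B: {$}
pass 2: — fixpoint
  S: {$}  A: {a,b}  B: {$}

FOLLOW(A) = ["a", "b"]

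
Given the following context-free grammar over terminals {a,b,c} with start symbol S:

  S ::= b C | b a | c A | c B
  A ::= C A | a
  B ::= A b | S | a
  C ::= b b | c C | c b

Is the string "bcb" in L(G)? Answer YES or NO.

CNF form of G:
  S -> T0 C | T0 T1 | T2 A | T2 B
  A -> C A | a
  B -> A T0 | T0 C | T0 T1 | T2 A | T2 B | a
  C -> T0 T0 | T2 C | T2 T0
  T0 -> b
  T1 -> a
  T2 -> c

CYK fill:
  T[0,0] 'b' = {T0}  orig:{}
  T[1,1] 'c' = {T2}  orig:{}
  T[2,2] 'b' = {T0}  orig:{}
  T[0,1] 'bc' = ∅
  T[1,2] 'cb' = {C}
  T[0,2] 'bcb' = {B,S}

S ∈ T[0,2] ⇒ YES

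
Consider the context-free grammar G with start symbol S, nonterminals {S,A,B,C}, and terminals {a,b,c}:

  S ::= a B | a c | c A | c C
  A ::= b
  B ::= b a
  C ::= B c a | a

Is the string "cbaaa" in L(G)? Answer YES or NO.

CNF form of G:
  S -> T1 B | T1 T2 | T2 A | T2 C
  A -> b
  B -> T0 T1
  C -> B X3 | a
  T0 -> b
  T1 -> a
  T2 -> c
  X3 -> T2 T1

Fill CYK table bottom-up:
  T[0,0] 'c' = {T2}  orig:{}
  T[1,1] 'b' = {A,T0}  orig:{A}
  T[2,2] 'a' = {C,T1}  orig:{C}
  T[3,3] 'a' = {C,T1}  orig:{C}
  T[4,4] 'a' = {C,T1}  orig:{C}
  T[0,1] 'cb' = {S}
  T[1,2] 'ba' = {B}
  T[2,3] 'aa' = ∅
  T[3,4] 'aa' = ∅
  T[0,2] 'cba' = ∅
  T[1,3] 'baa' = ∅
  T[2,4] 'aaa' = ∅
  T[0,3] 'cbaa' = ∅
  T[1,4] 'baaa' = ∅
  T[0,4] 'cbaaa' = ∅

S ∉ T[0,4] ⇒ NO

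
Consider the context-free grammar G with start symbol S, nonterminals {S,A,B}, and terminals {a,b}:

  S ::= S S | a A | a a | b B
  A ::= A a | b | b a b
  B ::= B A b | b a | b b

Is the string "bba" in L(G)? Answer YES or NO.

CNF form of G:
  S -> S S | T0 A | T0 T0 | T1 B
  A -> A T0 | T1 X2 | b
  B -> B X3 | T1 T0 | T1 T1
  T0 -> a
  T1 -> b
  X2 -> T0 T1
  X3 -> A T1

CYK table (by increasing span):
  cell(0,0) b: {A,T1}  orig:{A}
  cell(1,1) b: {A,T1}  orig:{A}
  cell(2,2) a: {T0}  orig:{}
  cell(0,1) bb: {B,X3}  orig:{B}
  cell(1,2) ba: {A,B}
  cell(0,2) bba: {S}

S ∈ T[0,2] ⇒ YES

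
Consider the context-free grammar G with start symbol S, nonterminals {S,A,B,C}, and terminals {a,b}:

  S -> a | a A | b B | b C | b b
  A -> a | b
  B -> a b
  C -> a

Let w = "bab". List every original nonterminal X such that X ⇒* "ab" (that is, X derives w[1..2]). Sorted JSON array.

CNF form of G:
  S -> T0 A | T1 B | T1 C | T1 T1 | a
  A -> a | b
  B -> T0 T1
  C -> a
  T0 -> a
  T1 -> b

CYK table (by increasing span) (cells [i..j] with 1 ≤ i ≤ j ≤ 2 only):
  cell(1,1) a: {A,C,S,T0}  orig:{A,C,S}
  cell(2,2) b: {A,T1}  orig:{A}
  cell(1,2) ab: {B,S}

Original NTs in T[1,2] deriving "ab": ["B", "S"]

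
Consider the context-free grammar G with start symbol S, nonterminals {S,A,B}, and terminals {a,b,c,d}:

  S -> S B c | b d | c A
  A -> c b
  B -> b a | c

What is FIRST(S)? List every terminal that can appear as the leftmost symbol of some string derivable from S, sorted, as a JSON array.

FIRST sets, iterate to fixpoint:
pass 1:
  A via A→c b: +{c}
  B via B→b a: +{b}
  B via B→c: +{c}
  S via S→b d: +{b}
  S via S→c A: +{c}
  FIRST(S)={b,c}  FIRST(A)={c}  FIRST(B)={b,c}
pass 2: — fixpoint
  FIRST(S)={b,c}  FIRST(A)={c}  FIRST(B)={b,c}

FIRST(S) = ["b", "c"]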